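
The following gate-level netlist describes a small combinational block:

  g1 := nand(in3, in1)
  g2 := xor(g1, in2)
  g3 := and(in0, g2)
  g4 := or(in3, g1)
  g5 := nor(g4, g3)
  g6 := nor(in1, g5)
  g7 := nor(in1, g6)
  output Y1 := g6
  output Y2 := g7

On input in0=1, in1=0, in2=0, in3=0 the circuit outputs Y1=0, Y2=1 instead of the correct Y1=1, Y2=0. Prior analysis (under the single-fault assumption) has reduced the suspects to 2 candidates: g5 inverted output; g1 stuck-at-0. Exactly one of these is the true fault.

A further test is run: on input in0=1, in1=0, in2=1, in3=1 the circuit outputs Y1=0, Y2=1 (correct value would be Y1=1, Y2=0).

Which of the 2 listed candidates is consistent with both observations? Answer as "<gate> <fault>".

Evaluate each candidate on input in0=1, in1=0, in2=1, in3=1:
  g5 inverted output: g1=1, g2=0, g3=0, g4=1, g5=1 [inverted output], g6=0, g7=1 → Y1=0, Y2=1 — matches
  g1 stuck-at-0: g1=0 [stuck-at-0], g2=1, g3=1, g4=1, g5=0, g6=1, g7=0 → Y1=1, Y2=0 — eliminated
Only g5 inverted output reproduces the observed Y1=0, Y2=1.

g5 inverted output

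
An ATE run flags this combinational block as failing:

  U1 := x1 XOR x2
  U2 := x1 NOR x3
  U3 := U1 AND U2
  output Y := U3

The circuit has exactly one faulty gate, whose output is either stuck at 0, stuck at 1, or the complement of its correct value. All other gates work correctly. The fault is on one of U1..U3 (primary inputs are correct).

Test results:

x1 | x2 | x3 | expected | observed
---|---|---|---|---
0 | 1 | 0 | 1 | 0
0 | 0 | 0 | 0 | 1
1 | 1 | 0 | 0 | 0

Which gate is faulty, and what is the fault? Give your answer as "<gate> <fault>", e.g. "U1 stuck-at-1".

U1 inverted output

Fault-free values for test 1 (x1=0, x2=1, x3=0): U1=1, U2=1, U3=1, giving Y=1. Observed 0.
Test 1: faults giving observed 0 are {U1 stuck-at-0, U1 inverted output, U2 stuck-at-0, U2 inverted output, U3 stuck-at-0, U3 inverted output}.
Test 2 (x1=0, x2=0, x3=0): fault-free U1=0, U2=1, U3=0 → 0; observed 1. Eliminates U1 stuck-at-0, U2 stuck-at-0, U2 inverted output, U3 stuck-at-0.
Test 3 (x1=1, x2=1, x3=0): fault-free U1=0, U2=0, U3=0 → 0; observed 0. Eliminates U3 inverted output.
Only U1 inverted output is consistent with every test.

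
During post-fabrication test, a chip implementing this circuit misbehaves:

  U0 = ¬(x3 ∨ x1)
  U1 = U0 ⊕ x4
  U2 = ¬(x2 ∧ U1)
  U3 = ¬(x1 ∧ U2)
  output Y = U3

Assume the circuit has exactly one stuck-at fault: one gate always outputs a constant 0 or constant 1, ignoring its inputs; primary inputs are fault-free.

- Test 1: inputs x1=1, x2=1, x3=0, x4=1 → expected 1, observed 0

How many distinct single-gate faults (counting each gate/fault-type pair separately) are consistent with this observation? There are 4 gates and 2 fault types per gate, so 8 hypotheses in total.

Fault-free: U0=0, U1=1, U2=0, U3=1 → 1. Observed 0.
  U0 stuck-at-0: output 1 ✗
  U0 stuck-at-1: output 0 ✓
  U1 stuck-at-0: output 0 ✓
  U1 stuck-at-1: output 1 ✗
  U2 stuck-at-0: output 1 ✗
  U2 stuck-at-1: output 0 ✓
  U3 stuck-at-0: output 0 ✓
  U3 stuck-at-1: output 1 ✗
Consistent faults: {U0 stuck-at-1, U1 stuck-at-0, U2 stuck-at-1, U3 stuck-at-0} — 4 in all.

4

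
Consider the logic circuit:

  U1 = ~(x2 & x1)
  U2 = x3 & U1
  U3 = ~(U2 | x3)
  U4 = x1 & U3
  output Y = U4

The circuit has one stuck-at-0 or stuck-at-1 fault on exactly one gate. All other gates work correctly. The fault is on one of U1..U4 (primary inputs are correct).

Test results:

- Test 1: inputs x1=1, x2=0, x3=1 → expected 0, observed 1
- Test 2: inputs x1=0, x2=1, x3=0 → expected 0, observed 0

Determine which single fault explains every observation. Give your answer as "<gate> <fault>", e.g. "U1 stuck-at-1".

Fault-free values for test 1 (x1=1, x2=0, x3=1): U1=1, U2=1, U3=0, U4=0, giving Y=0. Observed 1.
Test 1: faults giving observed 1 are {U3 stuck-at-1, U4 stuck-at-1}.
Test 2 (x1=0, x2=1, x3=0): fault-free U1=1, U2=0, U3=1, U4=0 → 0; observed 0. Eliminates U4 stuck-at-1.
Only U3 stuck-at-1 is consistent with every test.

U3 stuck-at-1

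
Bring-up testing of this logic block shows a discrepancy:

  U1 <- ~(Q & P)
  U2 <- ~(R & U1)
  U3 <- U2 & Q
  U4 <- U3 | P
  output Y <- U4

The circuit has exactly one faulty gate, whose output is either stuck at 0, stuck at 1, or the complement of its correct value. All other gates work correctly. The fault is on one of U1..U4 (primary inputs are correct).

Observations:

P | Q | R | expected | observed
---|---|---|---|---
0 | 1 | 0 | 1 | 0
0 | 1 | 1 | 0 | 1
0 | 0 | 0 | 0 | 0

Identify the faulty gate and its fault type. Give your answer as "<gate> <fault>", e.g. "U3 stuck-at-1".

U2 inverted output

Fault-free values for test 1 (P=0, Q=1, R=0): U1=1, U2=1, U3=1, U4=1, giving Y=1. Observed 0.
Test 1: faults giving observed 0 are {U2 stuck-at-0, U2 inverted output, U3 stuck-at-0, U3 inverted output, U4 stuck-at-0, U4 inverted output}.
Test 2 (P=0, Q=1, R=1): fault-free U1=1, U2=0, U3=0, U4=0 → 0; observed 1. Eliminates U2 stuck-at-0, U3 stuck-at-0, U4 stuck-at-0.
Test 3 (P=0, Q=0, R=0): fault-free U1=1, U2=1, U3=0, U4=0 → 0; observed 0. Eliminates U3 inverted output, U4 inverted output.
Only U2 inverted output is consistent with every test.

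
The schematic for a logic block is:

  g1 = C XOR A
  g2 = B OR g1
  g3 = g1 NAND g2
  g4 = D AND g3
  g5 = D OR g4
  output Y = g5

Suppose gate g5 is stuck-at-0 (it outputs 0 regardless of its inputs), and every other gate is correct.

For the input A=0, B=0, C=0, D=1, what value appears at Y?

Propagate with g5 forced: g1=0, g2=0, g3=1, g4=1, g5=0 [stuck-at-0].
So Y = 0. (Without the fault it would be 1.)

0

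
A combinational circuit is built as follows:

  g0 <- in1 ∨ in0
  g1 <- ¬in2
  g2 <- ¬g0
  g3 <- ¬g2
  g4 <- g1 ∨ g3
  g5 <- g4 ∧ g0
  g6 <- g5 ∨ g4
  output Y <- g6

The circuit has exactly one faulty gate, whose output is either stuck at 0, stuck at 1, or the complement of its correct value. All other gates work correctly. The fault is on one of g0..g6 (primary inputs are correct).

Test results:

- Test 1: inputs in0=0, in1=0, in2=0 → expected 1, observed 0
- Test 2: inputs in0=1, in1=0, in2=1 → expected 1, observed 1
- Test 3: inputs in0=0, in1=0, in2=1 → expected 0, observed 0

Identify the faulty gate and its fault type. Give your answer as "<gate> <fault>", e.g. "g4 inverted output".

Fault-free values for test 1 (in0=0, in1=0, in2=0): g0=0, g1=1, g2=1, g3=0, g4=1, g5=0, g6=1, giving Y=1. Observed 0.
Test 1: faults giving observed 0 are {g1 stuck-at-0, g1 inverted output, g4 stuck-at-0, g4 inverted output, g6 stuck-at-0, g6 inverted output}.
Test 2 (in0=1, in1=0, in2=1): fault-free g0=1, g1=0, g2=0, g3=1, g4=1, g5=1, g6=1 → 1; observed 1. Eliminates g4 stuck-at-0, g4 inverted output, g6 stuck-at-0, g6 inverted output.
Test 3 (in0=0, in1=0, in2=1): fault-free g0=0, g1=0, g2=1, g3=0, g4=0, g5=0, g6=0 → 0; observed 0. Eliminates g1 inverted output.
Only g1 stuck-at-0 is consistent with every test.

g1 stuck-at-0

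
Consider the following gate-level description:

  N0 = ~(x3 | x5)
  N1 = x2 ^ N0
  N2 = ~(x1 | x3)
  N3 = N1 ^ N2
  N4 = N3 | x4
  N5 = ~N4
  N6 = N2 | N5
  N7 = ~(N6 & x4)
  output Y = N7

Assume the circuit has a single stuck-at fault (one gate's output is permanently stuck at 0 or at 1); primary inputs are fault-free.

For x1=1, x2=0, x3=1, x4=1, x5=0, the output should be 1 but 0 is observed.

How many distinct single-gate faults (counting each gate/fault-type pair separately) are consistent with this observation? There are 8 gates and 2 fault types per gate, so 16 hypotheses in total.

5

Fault-free: N0=0, N1=0, N2=0, N3=0, N4=1, N5=0, N6=0, N7=1 → 1. Observed 0.
  N0: none of the 2 fault types match ✗
  N1: none of the 2 fault types match ✗
  N2: stuck-at-1 ✓; others ✗
  N3: none of the 2 fault types match ✗
  N4: stuck-at-0 ✓; others ✗
  N5: stuck-at-1 ✓; others ✗
  N6: stuck-at-1 ✓; others ✗
  N7: stuck-at-0 ✓; others ✗
Consistent faults: {N2 stuck-at-1, N4 stuck-at-0, N5 stuck-at-1, N6 stuck-at-1, N7 stuck-at-0} — 5 in all.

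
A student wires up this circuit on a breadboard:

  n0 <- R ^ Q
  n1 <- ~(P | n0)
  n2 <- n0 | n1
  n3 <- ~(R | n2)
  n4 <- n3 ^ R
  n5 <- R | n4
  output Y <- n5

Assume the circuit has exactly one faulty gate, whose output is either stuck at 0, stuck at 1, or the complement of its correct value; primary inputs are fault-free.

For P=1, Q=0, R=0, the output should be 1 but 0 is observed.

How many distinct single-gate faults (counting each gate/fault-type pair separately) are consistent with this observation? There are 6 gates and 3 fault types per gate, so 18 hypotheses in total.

Fault-free: n0=0, n1=0, n2=0, n3=1, n4=1, n5=1 → 1. Observed 0.
  n0: stuck-at-1, inverted output ✓; others ✗
  n1: stuck-at-1, inverted output ✓; others ✗
  n2: stuck-at-1, inverted output ✓; others ✗
  n3: stuck-at-0, inverted output ✓; others ✗
  n4: stuck-at-0, inverted output ✓; others ✗
  n5: stuck-at-0, inverted output ✓; others ✗
Consistent faults: {n0 stuck-at-1, n0 inverted output, n1 stuck-at-1, n1 inverted output, n2 stuck-at-1, n2 inverted output, n3 stuck-at-0, n3 inverted output, n4 stuck-at-0, n4 inverted output, n5 stuck-at-0, n5 inverted output} — 12 in all.

12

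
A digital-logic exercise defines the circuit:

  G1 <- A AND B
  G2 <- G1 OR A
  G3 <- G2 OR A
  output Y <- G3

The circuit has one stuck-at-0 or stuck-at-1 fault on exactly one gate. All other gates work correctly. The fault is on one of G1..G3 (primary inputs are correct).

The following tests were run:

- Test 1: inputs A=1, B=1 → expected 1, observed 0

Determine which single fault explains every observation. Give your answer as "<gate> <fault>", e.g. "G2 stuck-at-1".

G3 stuck-at-0

Fault-free values for test 1 (A=1, B=1): G1=1, G2=1, G3=1, giving Y=1. Observed 0.
Test 1: faults giving observed 0 are {G3 stuck-at-0}.
Only G3 stuck-at-0 is consistent with every test.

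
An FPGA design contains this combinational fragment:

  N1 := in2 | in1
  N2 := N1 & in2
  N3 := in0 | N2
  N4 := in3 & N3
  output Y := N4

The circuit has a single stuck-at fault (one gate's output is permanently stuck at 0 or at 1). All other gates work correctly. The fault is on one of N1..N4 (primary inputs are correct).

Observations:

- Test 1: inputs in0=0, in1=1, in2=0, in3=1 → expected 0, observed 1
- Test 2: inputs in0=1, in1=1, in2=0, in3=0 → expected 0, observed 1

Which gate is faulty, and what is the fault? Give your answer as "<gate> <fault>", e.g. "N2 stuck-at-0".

N4 stuck-at-1

Fault-free values for test 1 (in0=0, in1=1, in2=0, in3=1): N1=1, N2=0, N3=0, N4=0, giving Y=0. Observed 1.
Test 1: faults giving observed 1 are {N2 stuck-at-1, N3 stuck-at-1, N4 stuck-at-1}.
Test 2 (in0=1, in1=1, in2=0, in3=0): fault-free N1=1, N2=0, N3=1, N4=0 → 0; observed 1. Eliminates N2 stuck-at-1, N3 stuck-at-1.
Only N4 stuck-at-1 is consistent with every test.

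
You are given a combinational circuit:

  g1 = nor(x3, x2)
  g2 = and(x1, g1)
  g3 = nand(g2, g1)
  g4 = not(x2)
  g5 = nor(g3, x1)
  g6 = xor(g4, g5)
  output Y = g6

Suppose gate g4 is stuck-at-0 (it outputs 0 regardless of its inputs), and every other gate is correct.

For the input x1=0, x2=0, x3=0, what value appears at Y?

0

Propagate with g4 forced: g1=1, g2=0, g3=1, g4=0 [stuck-at-0], g5=0, g6=0.
So Y = 0. (Without the fault it would be 1.)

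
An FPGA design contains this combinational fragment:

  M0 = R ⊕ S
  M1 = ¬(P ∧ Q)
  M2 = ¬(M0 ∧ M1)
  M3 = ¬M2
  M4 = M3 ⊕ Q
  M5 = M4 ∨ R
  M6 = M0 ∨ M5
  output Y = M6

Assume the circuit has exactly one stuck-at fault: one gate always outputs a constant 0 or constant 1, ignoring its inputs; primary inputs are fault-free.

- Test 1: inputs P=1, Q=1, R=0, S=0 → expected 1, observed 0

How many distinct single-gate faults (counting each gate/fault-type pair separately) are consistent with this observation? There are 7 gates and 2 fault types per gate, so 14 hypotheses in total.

Fault-free: M0=0, M1=0, M2=1, M3=0, M4=1, M5=1, M6=1 → 1. Observed 0.
  M0 stuck-at-0: output 1 ✗
  M0 stuck-at-1: output 1 ✗
  M1 stuck-at-0: output 1 ✗
  M1 stuck-at-1: output 1 ✗
  M2 stuck-at-0: output 0 ✓
  M2 stuck-at-1: output 1 ✗
  M3 stuck-at-0: output 1 ✗
  M3 stuck-at-1: output 0 ✓
  M4 stuck-at-0: output 0 ✓
  M4 stuck-at-1: output 1 ✗
  M5 stuck-at-0: output 0 ✓
  M5 stuck-at-1: output 1 ✗
  M6 stuck-at-0: output 0 ✓
  M6 stuck-at-1: output 1 ✗
Consistent faults: {M2 stuck-at-0, M3 stuck-at-1, M4 stuck-at-0, M5 stuck-at-0, M6 stuck-at-0} — 5 in all.

5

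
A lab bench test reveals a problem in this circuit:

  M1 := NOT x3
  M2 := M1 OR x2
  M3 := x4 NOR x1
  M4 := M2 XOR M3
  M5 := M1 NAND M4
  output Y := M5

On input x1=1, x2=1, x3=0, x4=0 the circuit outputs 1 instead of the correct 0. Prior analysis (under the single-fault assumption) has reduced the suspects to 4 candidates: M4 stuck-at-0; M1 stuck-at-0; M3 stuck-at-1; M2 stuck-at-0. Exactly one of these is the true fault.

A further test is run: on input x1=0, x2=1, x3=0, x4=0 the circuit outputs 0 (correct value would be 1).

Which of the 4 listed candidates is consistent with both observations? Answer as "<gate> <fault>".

Evaluate each candidate on input x1=0, x2=1, x3=0, x4=0:
  M4 stuck-at-0: M1=1, M2=1, M3=1, M4=0 [stuck-at-0], M5=1 → 1 — eliminated
  M1 stuck-at-0: M1=0 [stuck-at-0], M2=1, M3=1, M4=0, M5=1 → 1 — eliminated
  M3 stuck-at-1: M1=1, M2=1, M3=1 [stuck-at-1], M4=0, M5=1 → 1 — eliminated
  M2 stuck-at-0: M1=1, M2=0 [stuck-at-0], M3=1, M4=1, M5=0 → 0 — matches
Only M2 stuck-at-0 reproduces the observed 0.

M2 stuck-at-0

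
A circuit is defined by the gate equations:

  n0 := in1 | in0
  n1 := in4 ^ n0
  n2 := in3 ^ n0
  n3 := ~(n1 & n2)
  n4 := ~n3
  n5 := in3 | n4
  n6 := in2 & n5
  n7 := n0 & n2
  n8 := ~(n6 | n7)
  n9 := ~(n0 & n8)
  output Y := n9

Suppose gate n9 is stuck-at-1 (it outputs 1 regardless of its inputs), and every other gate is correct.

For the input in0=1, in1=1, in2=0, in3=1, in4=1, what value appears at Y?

1

Propagate with n9 forced: n0=1, n1=0, n2=0, n3=1, n4=0, n5=1, n6=0, n7=0, n8=1, n9=1 [stuck-at-1].
So Y = 1. (Without the fault it would be 0.)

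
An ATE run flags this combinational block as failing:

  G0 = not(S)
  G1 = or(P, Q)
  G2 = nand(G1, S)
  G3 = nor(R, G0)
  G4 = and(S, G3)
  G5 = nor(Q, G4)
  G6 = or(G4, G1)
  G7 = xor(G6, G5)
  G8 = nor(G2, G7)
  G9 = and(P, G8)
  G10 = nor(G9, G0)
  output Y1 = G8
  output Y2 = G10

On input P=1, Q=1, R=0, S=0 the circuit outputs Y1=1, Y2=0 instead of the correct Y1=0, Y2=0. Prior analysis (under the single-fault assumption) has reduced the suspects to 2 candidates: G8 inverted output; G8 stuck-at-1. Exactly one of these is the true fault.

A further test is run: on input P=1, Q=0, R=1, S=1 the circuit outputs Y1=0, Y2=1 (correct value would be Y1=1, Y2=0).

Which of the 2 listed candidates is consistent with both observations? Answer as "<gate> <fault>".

G8 inverted output

Evaluate each candidate on input P=1, Q=0, R=1, S=1:
  G8 inverted output: G0=0, G1=1, G2=0, G3=0, G4=0, G5=1, G6=1, G7=0, G8=0 [inverted output], G9=0, G10=1 → Y1=0, Y2=1 — matches
  G8 stuck-at-1: G0=0, G1=1, G2=0, G3=0, G4=0, G5=1, G6=1, G7=0, G8=1 [stuck-at-1], G9=1, G10=0 → Y1=1, Y2=0 — eliminated
Only G8 inverted output reproduces the observed Y1=0, Y2=1.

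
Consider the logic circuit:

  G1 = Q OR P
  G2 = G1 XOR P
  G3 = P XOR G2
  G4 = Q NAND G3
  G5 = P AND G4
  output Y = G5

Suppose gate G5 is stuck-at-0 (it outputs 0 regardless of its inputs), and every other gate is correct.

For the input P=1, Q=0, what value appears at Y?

Propagate with G5 forced: G1=1, G2=0, G3=1, G4=1, G5=0 [stuck-at-0].
So Y = 0. (Without the fault it would be 1.)

0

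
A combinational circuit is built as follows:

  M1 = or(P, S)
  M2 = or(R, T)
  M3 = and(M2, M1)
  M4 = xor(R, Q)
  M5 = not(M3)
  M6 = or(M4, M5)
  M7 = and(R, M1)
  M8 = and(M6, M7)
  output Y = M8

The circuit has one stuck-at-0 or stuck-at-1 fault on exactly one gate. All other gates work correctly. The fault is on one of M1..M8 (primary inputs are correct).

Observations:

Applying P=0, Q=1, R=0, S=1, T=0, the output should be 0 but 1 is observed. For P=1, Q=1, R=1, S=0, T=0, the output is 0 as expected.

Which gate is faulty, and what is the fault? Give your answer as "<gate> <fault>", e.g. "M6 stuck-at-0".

Fault-free values for test 1 (P=0, Q=1, R=0, S=1, T=0): M1=1, M2=0, M3=0, M4=1, M5=1, M6=1, M7=0, M8=0, giving Y=0. Observed 1.
Test 1: faults giving observed 1 are {M7 stuck-at-1, M8 stuck-at-1}.
Test 2 (P=1, Q=1, R=1, S=0, T=0): fault-free M1=1, M2=1, M3=1, M4=0, M5=0, M6=0, M7=1, M8=0 → 0; observed 0. Eliminates M8 stuck-at-1.
Only M7 stuck-at-1 is consistent with every test.

M7 stuck-at-1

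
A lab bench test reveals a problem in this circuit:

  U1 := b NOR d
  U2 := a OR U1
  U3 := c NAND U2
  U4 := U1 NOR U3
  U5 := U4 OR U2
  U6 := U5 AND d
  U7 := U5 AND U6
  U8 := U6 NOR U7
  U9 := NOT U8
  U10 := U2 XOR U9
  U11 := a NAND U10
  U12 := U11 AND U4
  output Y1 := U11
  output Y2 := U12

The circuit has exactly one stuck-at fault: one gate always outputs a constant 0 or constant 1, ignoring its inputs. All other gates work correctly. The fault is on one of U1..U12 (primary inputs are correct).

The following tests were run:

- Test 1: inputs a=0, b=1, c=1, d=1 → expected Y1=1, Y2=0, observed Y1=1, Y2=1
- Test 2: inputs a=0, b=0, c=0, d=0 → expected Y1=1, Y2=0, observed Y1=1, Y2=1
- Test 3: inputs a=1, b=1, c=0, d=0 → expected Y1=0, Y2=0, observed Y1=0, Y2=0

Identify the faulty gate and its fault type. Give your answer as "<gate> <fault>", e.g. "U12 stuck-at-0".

U4 stuck-at-1

Fault-free values for test 1 (a=0, b=1, c=1, d=1): U1=0, U2=0, U3=1, U4=0, U5=0, U6=0, U7=0, U8=1, U9=0, U10=0, U11=1, U12=0, giving Y1=1, Y2=0. Observed Y1=1, Y2=1.
Test 1: faults giving observed Y1=1, Y2=1 are {U2 stuck-at-1, U3 stuck-at-0, U4 stuck-at-1, U12 stuck-at-1}.
Test 2 (a=0, b=0, c=0, d=0): fault-free U1=1, U2=1, U3=1, U4=0, U5=1, U6=0, U7=0, U8=1, U9=0, U10=1, U11=1, U12=0 → Y1=1, Y2=0; observed Y1=1, Y2=1. Eliminates U2 stuck-at-1, U3 stuck-at-0.
Test 3 (a=1, b=1, c=0, d=0): fault-free U1=0, U2=1, U3=1, U4=0, U5=1, U6=0, U7=0, U8=1, U9=0, U10=1, U11=0, U12=0 → Y1=0, Y2=0; observed Y1=0, Y2=0. Eliminates U12 stuck-at-1.
Only U4 stuck-at-1 is consistent with every test.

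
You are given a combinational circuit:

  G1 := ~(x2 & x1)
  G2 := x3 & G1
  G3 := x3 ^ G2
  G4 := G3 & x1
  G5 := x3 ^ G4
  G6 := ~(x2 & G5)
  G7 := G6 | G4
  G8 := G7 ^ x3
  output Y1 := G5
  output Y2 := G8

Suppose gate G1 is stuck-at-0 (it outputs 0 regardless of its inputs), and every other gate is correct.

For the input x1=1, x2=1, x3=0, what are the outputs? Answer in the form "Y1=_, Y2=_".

Propagate with G1 forced: G1=0 [stuck-at-0], G2=0, G3=0, G4=0, G5=0, G6=1, G7=1, G8=1.
So the outputs are Y1=0, Y2=1. (Same as the fault-free value — the fault is masked on this input.)

Y1=0, Y2=1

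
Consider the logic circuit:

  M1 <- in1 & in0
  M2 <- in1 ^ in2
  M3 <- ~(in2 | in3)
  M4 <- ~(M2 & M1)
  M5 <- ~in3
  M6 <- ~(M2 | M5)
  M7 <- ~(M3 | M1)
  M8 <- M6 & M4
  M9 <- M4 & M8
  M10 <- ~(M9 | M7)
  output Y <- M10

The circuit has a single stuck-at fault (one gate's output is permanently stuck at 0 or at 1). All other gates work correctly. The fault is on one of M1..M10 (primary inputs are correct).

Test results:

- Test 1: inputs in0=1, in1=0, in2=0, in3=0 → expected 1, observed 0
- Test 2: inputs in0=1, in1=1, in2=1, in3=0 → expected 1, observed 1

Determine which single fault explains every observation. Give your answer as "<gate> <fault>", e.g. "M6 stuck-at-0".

M3 stuck-at-0

Fault-free values for test 1 (in0=1, in1=0, in2=0, in3=0): M1=0, M2=0, M3=1, M4=1, M5=1, M6=0, M7=0, M8=0, M9=0, M10=1, giving Y=1. Observed 0.
Test 1: faults giving observed 0 are {M3 stuck-at-0, M5 stuck-at-0, M6 stuck-at-1, M7 stuck-at-1, M8 stuck-at-1, M9 stuck-at-1, M10 stuck-at-0}.
Test 2 (in0=1, in1=1, in2=1, in3=0): fault-free M1=1, M2=0, M3=0, M4=1, M5=1, M6=0, M7=0, M8=0, M9=0, M10=1 → 1; observed 1. Eliminates M5 stuck-at-0, M6 stuck-at-1, M7 stuck-at-1, M8 stuck-at-1, M9 stuck-at-1, M10 stuck-at-0.
Only M3 stuck-at-0 is consistent with every test.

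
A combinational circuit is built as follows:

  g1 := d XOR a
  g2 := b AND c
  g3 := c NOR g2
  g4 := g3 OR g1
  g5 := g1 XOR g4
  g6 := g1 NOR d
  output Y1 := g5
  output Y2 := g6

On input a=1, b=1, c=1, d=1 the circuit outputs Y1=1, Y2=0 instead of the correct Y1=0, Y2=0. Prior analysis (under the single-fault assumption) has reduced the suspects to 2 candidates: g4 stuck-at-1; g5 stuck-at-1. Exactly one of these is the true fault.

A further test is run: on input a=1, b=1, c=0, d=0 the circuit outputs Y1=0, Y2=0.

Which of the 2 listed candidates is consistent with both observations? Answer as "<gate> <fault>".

g4 stuck-at-1

Evaluate each candidate on input a=1, b=1, c=0, d=0:
  g4 stuck-at-1: g1=1, g2=0, g3=1, g4=1 [stuck-at-1], g5=0, g6=0 → Y1=0, Y2=0 — matches
  g5 stuck-at-1: g1=1, g2=0, g3=1, g4=1, g5=1 [stuck-at-1], g6=0 → Y1=1, Y2=0 — eliminated
Only g4 stuck-at-1 reproduces the observed Y1=0, Y2=0.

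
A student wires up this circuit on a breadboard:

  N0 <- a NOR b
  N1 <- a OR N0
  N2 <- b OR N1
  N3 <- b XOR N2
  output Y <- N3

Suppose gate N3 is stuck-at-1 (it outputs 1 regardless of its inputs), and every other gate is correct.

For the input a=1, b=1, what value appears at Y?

Propagate with N3 forced: N0=0, N1=1, N2=1, N3=1 [stuck-at-1].
So Y = 1. (Without the fault it would be 0.)

1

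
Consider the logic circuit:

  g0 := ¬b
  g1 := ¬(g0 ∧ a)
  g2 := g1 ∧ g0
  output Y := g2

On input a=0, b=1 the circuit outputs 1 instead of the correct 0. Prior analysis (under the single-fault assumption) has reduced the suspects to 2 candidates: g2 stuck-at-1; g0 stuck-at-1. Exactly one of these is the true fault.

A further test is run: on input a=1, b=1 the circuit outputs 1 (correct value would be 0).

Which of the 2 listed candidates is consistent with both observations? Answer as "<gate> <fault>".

g2 stuck-at-1

Evaluate each candidate on input a=1, b=1:
  g2 stuck-at-1: g0=0, g1=1, g2=1 [stuck-at-1] → 1 — matches
  g0 stuck-at-1: g0=1 [stuck-at-1], g1=0, g2=0 → 0 — eliminated
Only g2 stuck-at-1 reproduces the observed 1.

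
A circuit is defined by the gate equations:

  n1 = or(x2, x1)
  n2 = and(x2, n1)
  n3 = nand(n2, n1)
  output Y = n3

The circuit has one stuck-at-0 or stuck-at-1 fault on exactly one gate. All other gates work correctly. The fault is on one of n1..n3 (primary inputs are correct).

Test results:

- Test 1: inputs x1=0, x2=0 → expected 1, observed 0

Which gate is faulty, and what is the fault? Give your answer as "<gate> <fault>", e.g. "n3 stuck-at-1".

Fault-free values for test 1 (x1=0, x2=0): n1=0, n2=0, n3=1, giving Y=1. Observed 0.
Test 1: faults giving observed 0 are {n3 stuck-at-0}.
Only n3 stuck-at-0 is consistent with every test.

n3 stuck-at-0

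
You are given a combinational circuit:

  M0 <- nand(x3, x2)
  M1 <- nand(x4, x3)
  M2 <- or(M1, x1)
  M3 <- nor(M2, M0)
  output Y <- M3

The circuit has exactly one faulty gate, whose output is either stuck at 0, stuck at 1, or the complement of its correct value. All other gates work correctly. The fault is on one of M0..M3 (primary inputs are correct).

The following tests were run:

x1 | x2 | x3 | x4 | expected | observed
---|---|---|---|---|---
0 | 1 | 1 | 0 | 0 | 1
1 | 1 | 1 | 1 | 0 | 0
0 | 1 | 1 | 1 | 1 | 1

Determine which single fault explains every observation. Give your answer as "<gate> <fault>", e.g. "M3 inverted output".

Fault-free values for test 1 (x1=0, x2=1, x3=1, x4=0): M0=0, M1=1, M2=1, M3=0, giving Y=0. Observed 1.
Test 1: faults giving observed 1 are {M1 stuck-at-0, M1 inverted output, M2 stuck-at-0, M2 inverted output, M3 stuck-at-1, M3 inverted output}.
Test 2 (x1=1, x2=1, x3=1, x4=1): fault-free M0=0, M1=0, M2=1, M3=0 → 0; observed 0. Eliminates M2 stuck-at-0, M2 inverted output, M3 stuck-at-1, M3 inverted output.
Test 3 (x1=0, x2=1, x3=1, x4=1): fault-free M0=0, M1=0, M2=0, M3=1 → 1; observed 1. Eliminates M1 inverted output.
Only M1 stuck-at-0 is consistent with every test.

M1 stuck-at-0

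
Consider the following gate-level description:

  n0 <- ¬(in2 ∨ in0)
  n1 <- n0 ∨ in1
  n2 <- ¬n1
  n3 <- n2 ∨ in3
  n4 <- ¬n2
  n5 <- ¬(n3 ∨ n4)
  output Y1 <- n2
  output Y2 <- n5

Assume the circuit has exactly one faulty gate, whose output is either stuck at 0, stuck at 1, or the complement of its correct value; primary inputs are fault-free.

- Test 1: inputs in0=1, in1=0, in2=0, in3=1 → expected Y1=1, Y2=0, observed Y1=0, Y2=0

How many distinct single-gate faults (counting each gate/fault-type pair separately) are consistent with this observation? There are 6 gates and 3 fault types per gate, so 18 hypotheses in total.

6

Fault-free: n0=0, n1=0, n2=1, n3=1, n4=0, n5=0 → Y1=1, Y2=0. Observed Y1=0, Y2=0.
  n0: stuck-at-1, inverted output ✓; others ✗
  n1: stuck-at-1, inverted output ✓; others ✗
  n2: stuck-at-0, inverted output ✓; others ✗
  n3: none of the 3 fault types match ✗
  n4: none of the 3 fault types match ✗
  n5: none of the 3 fault types match ✗
Consistent faults: {n0 stuck-at-1, n0 inverted output, n1 stuck-at-1, n1 inverted output, n2 stuck-at-0, n2 inverted output} — 6 in all.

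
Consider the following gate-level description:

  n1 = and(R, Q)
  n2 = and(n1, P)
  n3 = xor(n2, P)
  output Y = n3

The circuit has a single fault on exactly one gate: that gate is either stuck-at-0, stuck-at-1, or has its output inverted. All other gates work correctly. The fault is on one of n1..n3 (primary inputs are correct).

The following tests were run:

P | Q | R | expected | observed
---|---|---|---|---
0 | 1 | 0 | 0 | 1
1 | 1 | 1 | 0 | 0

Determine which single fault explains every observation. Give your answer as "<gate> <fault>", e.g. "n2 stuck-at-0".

Fault-free values for test 1 (P=0, Q=1, R=0): n1=0, n2=0, n3=0, giving Y=0. Observed 1.
Test 1: faults giving observed 1 are {n2 stuck-at-1, n2 inverted output, n3 stuck-at-1, n3 inverted output}.
Test 2 (P=1, Q=1, R=1): fault-free n1=1, n2=1, n3=0 → 0; observed 0. Eliminates n2 inverted output, n3 stuck-at-1, n3 inverted output.
Only n2 stuck-at-1 is consistent with every test.

n2 stuck-at-1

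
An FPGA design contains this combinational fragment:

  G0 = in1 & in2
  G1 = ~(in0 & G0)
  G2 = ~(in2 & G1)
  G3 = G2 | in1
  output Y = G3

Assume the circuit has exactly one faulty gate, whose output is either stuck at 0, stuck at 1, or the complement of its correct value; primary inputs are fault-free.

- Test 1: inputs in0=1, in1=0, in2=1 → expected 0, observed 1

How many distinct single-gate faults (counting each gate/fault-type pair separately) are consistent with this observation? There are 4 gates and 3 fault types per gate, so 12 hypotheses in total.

Fault-free: G0=0, G1=1, G2=0, G3=0 → 0. Observed 1.
  G0 stuck-at-0: output 0 ✗
  G0 stuck-at-1: output 1 ✓
  G0 inverted output: output 1 ✓
  G1 stuck-at-0: output 1 ✓
  G1 stuck-at-1: output 0 ✗
  G1 inverted output: output 1 ✓
  G2 stuck-at-0: output 0 ✗
  G2 stuck-at-1: output 1 ✓
  G2 inverted output: output 1 ✓
  G3 stuck-at-0: output 0 ✗
  G3 stuck-at-1: output 1 ✓
  G3 inverted output: output 1 ✓
Consistent faults: {G0 stuck-at-1, G0 inverted output, G1 stuck-at-0, G1 inverted output, G2 stuck-at-1, G2 inverted output, G3 stuck-at-1, G3 inverted output} — 8 in all.

8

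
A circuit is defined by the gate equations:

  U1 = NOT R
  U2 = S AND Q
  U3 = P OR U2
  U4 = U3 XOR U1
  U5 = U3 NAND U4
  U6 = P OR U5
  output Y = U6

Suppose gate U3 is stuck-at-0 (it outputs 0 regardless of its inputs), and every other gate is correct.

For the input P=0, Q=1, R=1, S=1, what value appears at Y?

1

Propagate with U3 forced: U1=0, U2=1, U3=0 [stuck-at-0], U4=0, U5=1, U6=1.
So Y = 1. (Without the fault it would be 0.)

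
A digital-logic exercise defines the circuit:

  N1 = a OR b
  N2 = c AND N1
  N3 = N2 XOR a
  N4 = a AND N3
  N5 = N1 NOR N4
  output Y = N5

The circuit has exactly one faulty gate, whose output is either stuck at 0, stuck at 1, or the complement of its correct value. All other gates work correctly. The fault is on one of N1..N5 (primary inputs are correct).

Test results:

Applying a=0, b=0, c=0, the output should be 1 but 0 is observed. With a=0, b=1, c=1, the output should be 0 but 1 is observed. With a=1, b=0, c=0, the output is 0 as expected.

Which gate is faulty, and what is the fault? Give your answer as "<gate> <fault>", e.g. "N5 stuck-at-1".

N1 inverted output

Fault-free values for test 1 (a=0, b=0, c=0): N1=0, N2=0, N3=0, N4=0, N5=1, giving Y=1. Observed 0.
Test 1: faults giving observed 0 are {N1 stuck-at-1, N1 inverted output, N4 stuck-at-1, N4 inverted output, N5 stuck-at-0, N5 inverted output}.
Test 2 (a=0, b=1, c=1): fault-free N1=1, N2=1, N3=1, N4=0, N5=0 → 0; observed 1. Eliminates N1 stuck-at-1, N4 stuck-at-1, N4 inverted output, N5 stuck-at-0.
Test 3 (a=1, b=0, c=0): fault-free N1=1, N2=0, N3=1, N4=1, N5=0 → 0; observed 0. Eliminates N5 inverted output.
Only N1 inverted output is consistent with every test.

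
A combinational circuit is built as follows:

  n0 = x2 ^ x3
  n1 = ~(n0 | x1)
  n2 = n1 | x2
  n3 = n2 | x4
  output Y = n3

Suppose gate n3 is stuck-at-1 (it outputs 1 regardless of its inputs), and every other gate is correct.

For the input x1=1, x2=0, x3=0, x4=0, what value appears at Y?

Propagate with n3 forced: n0=0, n1=0, n2=0, n3=1 [stuck-at-1].
So Y = 1. (Without the fault it would be 0.)

1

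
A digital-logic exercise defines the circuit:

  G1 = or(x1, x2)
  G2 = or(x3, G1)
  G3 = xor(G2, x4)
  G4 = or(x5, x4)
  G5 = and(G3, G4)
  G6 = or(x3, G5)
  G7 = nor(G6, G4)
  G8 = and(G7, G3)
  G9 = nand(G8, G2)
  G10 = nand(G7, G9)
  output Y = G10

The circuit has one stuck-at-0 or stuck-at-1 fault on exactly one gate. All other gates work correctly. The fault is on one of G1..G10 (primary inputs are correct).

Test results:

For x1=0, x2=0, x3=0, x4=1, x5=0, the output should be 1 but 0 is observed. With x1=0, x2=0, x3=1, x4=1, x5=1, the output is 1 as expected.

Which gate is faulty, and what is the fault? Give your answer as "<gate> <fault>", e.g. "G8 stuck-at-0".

Fault-free values for test 1 (x1=0, x2=0, x3=0, x4=1, x5=0): G1=0, G2=0, G3=1, G4=1, G5=1, G6=1, G7=0, G8=0, G9=1, G10=1, giving Y=1. Observed 0.
Test 1: faults giving observed 0 are {G4 stuck-at-0, G7 stuck-at-1, G10 stuck-at-0}.
Test 2 (x1=0, x2=0, x3=1, x4=1, x5=1): fault-free G1=0, G2=1, G3=0, G4=1, G5=0, G6=1, G7=0, G8=0, G9=1, G10=1 → 1; observed 1. Eliminates G7 stuck-at-1, G10 stuck-at-0.
Only G4 stuck-at-0 is consistent with every test.

G4 stuck-at-0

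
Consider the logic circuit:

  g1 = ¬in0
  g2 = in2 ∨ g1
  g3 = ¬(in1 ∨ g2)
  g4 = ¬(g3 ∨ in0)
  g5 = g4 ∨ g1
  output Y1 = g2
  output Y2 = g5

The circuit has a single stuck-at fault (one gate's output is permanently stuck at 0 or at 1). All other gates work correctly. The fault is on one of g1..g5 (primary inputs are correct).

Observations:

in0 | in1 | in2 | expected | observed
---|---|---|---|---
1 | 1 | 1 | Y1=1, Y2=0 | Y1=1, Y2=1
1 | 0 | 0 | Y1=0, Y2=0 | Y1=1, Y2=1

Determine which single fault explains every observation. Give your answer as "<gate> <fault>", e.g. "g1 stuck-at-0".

Fault-free values for test 1 (in0=1, in1=1, in2=1): g1=0, g2=1, g3=0, g4=0, g5=0, giving Y1=1, Y2=0. Observed Y1=1, Y2=1.
Test 1: faults giving observed Y1=1, Y2=1 are {g1 stuck-at-1, g4 stuck-at-1, g5 stuck-at-1}.
Test 2 (in0=1, in1=0, in2=0): fault-free g1=0, g2=0, g3=1, g4=0, g5=0 → Y1=0, Y2=0; observed Y1=1, Y2=1. Eliminates g4 stuck-at-1, g5 stuck-at-1.
Only g1 stuck-at-1 is consistent with every test.

g1 stuck-at-1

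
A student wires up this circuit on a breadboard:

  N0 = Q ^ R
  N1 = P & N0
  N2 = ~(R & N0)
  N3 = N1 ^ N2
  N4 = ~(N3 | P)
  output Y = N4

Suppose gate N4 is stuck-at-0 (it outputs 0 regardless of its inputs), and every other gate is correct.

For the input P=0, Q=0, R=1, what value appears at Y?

0

Propagate with N4 forced: N0=1, N1=0, N2=0, N3=0, N4=0 [stuck-at-0].
So Y = 0. (Without the fault it would be 1.)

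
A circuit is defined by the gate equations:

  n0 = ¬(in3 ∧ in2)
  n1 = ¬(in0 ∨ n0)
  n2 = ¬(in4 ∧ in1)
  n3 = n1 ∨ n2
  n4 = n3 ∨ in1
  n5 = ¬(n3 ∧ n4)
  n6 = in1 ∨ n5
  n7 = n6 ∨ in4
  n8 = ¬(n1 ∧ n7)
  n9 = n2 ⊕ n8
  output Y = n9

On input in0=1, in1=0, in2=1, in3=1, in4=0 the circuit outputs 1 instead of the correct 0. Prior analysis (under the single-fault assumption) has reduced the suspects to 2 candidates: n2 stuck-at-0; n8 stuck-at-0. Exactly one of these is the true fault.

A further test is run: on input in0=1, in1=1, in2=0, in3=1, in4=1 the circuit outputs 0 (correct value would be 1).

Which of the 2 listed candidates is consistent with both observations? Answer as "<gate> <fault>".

Evaluate each candidate on input in0=1, in1=1, in2=0, in3=1, in4=1:
  n2 stuck-at-0: n0=1, n1=0, n2=0 [stuck-at-0], n3=0, n4=1, n5=1, n6=1, n7=1, n8=1, n9=1 → 1 — eliminated
  n8 stuck-at-0: n0=1, n1=0, n2=0, n3=0, n4=1, n5=1, n6=1, n7=1, n8=0 [stuck-at-0], n9=0 → 0 — matches
Only n8 stuck-at-0 reproduces the observed 0.

n8 stuck-at-0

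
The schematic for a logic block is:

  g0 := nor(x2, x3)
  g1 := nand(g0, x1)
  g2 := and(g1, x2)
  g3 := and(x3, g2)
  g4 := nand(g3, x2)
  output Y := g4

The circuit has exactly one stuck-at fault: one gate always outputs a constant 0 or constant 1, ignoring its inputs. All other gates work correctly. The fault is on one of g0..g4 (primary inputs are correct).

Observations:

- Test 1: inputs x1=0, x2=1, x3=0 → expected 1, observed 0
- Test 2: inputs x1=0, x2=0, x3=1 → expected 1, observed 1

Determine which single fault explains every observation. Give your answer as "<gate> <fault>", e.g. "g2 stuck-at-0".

g3 stuck-at-1

Fault-free values for test 1 (x1=0, x2=1, x3=0): g0=0, g1=1, g2=1, g3=0, g4=1, giving Y=1. Observed 0.
Test 1: faults giving observed 0 are {g3 stuck-at-1, g4 stuck-at-0}.
Test 2 (x1=0, x2=0, x3=1): fault-free g0=0, g1=1, g2=0, g3=0, g4=1 → 1; observed 1. Eliminates g4 stuck-at-0.
Only g3 stuck-at-1 is consistent with every test.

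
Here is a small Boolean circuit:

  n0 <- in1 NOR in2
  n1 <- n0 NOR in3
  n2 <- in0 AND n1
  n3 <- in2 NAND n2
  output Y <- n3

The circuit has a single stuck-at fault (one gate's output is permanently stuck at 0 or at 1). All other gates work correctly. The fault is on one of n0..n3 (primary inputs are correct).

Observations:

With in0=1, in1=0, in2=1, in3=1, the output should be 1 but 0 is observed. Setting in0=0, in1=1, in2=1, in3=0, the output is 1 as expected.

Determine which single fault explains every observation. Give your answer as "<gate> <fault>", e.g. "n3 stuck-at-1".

Fault-free values for test 1 (in0=1, in1=0, in2=1, in3=1): n0=0, n1=0, n2=0, n3=1, giving Y=1. Observed 0.
Test 1: faults giving observed 0 are {n1 stuck-at-1, n2 stuck-at-1, n3 stuck-at-0}.
Test 2 (in0=0, in1=1, in2=1, in3=0): fault-free n0=0, n1=1, n2=0, n3=1 → 1; observed 1. Eliminates n2 stuck-at-1, n3 stuck-at-0.
Only n1 stuck-at-1 is consistent with every test.

n1 stuck-at-1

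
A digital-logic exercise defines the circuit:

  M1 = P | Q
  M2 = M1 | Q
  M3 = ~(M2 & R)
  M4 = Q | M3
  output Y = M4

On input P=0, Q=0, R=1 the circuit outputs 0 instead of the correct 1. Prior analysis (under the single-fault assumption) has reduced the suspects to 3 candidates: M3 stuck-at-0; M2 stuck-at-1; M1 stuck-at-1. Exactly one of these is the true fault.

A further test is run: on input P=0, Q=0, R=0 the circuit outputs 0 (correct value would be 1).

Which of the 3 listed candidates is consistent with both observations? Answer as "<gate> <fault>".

Evaluate each candidate on input P=0, Q=0, R=0:
  M3 stuck-at-0: M1=0, M2=0, M3=0 [stuck-at-0], M4=0 → 0 — matches
  M2 stuck-at-1: M1=0, M2=1 [stuck-at-1], M3=1, M4=1 → 1 — eliminated
  M1 stuck-at-1: M1=1 [stuck-at-1], M2=1, M3=1, M4=1 → 1 — eliminated
Only M3 stuck-at-0 reproduces the observed 0.

M3 stuck-at-0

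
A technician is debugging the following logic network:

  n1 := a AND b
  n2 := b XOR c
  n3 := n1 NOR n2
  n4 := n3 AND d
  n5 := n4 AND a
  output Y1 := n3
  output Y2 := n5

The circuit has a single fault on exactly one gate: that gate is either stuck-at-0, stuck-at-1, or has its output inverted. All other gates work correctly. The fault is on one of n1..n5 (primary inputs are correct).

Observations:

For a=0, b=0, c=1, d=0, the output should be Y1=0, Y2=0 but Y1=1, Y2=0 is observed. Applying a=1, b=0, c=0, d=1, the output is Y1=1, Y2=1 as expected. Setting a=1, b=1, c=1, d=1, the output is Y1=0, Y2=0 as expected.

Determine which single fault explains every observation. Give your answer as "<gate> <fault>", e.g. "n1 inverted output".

Fault-free values for test 1 (a=0, b=0, c=1, d=0): n1=0, n2=1, n3=0, n4=0, n5=0, giving Y1=0, Y2=0. Observed Y1=1, Y2=0.
Test 1: faults giving observed Y1=1, Y2=0 are {n2 stuck-at-0, n2 inverted output, n3 stuck-at-1, n3 inverted output}.
Test 2 (a=1, b=0, c=0, d=1): fault-free n1=0, n2=0, n3=1, n4=1, n5=1 → Y1=1, Y2=1; observed Y1=1, Y2=1. Eliminates n2 inverted output, n3 inverted output.
Test 3 (a=1, b=1, c=1, d=1): fault-free n1=1, n2=0, n3=0, n4=0, n5=0 → Y1=0, Y2=0; observed Y1=0, Y2=0. Eliminates n3 stuck-at-1.
Only n2 stuck-at-0 is consistent with every test.

n2 stuck-at-0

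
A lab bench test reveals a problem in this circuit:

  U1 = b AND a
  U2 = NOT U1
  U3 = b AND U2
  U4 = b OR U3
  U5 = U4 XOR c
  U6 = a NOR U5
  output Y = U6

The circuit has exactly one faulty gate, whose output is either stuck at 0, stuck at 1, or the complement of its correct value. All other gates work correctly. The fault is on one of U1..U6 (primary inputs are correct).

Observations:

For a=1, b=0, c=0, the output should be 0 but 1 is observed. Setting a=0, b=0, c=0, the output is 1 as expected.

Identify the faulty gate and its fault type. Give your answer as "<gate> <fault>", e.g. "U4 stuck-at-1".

Fault-free values for test 1 (a=1, b=0, c=0): U1=0, U2=1, U3=0, U4=0, U5=0, U6=0, giving Y=0. Observed 1.
Test 1: faults giving observed 1 are {U6 stuck-at-1, U6 inverted output}.
Test 2 (a=0, b=0, c=0): fault-free U1=0, U2=1, U3=0, U4=0, U5=0, U6=1 → 1; observed 1. Eliminates U6 inverted output.
Only U6 stuck-at-1 is consistent with every test.

U6 stuck-at-1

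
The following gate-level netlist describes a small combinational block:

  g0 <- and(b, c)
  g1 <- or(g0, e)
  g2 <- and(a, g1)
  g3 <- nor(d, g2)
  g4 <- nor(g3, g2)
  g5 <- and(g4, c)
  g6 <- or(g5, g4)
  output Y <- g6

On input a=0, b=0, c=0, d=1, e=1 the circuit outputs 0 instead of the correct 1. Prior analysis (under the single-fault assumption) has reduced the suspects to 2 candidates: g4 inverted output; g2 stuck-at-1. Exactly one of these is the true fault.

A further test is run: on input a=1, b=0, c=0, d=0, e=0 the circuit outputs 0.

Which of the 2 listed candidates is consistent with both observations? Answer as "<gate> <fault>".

Evaluate each candidate on input a=1, b=0, c=0, d=0, e=0:
  g4 inverted output: g0=0, g1=0, g2=0, g3=1, g4=1 [inverted output], g5=0, g6=1 → 1 — eliminated
  g2 stuck-at-1: g0=0, g1=0, g2=1 [stuck-at-1], g3=0, g4=0, g5=0, g6=0 → 0 — matches
Only g2 stuck-at-1 reproduces the observed 0.

g2 stuck-at-1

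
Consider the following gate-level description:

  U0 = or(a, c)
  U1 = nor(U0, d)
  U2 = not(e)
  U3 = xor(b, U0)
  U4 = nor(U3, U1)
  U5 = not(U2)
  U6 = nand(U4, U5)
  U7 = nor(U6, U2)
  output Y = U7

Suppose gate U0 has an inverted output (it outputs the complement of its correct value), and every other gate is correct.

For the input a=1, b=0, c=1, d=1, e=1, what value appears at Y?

1

Propagate with U0 forced: U0=0 [inverted output], U1=0, U2=0, U3=0, U4=1, U5=1, U6=0, U7=1.
So Y = 1. (Without the fault it would be 0.)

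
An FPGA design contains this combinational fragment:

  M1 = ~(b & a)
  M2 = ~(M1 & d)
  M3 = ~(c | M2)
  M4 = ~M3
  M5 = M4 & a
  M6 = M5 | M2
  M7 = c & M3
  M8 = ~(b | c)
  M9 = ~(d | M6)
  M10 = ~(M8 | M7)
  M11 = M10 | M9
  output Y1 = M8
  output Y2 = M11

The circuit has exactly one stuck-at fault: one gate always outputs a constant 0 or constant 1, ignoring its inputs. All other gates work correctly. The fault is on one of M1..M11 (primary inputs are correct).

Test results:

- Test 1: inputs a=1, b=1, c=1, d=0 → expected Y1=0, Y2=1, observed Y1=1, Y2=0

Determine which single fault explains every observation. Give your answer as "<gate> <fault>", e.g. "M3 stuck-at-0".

Fault-free values for test 1 (a=1, b=1, c=1, d=0): M1=0, M2=1, M3=0, M4=1, M5=1, M6=1, M7=0, M8=0, M9=0, M10=1, M11=1, giving Y1=0, Y2=1. Observed Y1=1, Y2=0.
Test 1: faults giving observed Y1=1, Y2=0 are {M8 stuck-at-1}.
Only M8 stuck-at-1 is consistent with every test.

M8 stuck-at-1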